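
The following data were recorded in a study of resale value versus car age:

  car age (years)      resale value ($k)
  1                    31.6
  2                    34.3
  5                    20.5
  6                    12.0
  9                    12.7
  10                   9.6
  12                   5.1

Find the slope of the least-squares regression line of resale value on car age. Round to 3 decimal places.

-2.581

n = 7, Σx = 45, Σy = 125.8, Σxy = 546.2, Σx² = 391
Sxx = Σx² − (Σx)²/n = 391 − 289.285714 = 101.714286
Sxy = Σxy − (Σx)(Σy)/n = 546.2 − 808.714286 = -262.514286
b = Sxy/Sxx = -262.514286/101.714286 = -2.580899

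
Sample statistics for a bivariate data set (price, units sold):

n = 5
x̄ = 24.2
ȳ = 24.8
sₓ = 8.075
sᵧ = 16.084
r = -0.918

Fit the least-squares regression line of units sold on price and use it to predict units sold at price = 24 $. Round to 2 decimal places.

b = r · sᵧ/sₓ = -0.918 · 16.084/8.075 = -1.828497
a = ȳ − b·x̄ = 24.8 − (-1.828497)·24.2 = 69.049624
ŷ(24) = a + b·24 = 69.049624 + (-1.828497)·24 = 25.165699

25.17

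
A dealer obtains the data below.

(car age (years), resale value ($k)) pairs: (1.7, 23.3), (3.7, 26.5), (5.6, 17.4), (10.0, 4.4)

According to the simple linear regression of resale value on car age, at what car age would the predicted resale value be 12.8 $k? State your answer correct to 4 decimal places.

n = 4, Σx = 21, Σy = 71.6, Σxy = 279.1, Σx² = 147.94
Sxx = Σx² − (Σx)²/n = 147.94 − 110.25 = 37.69
Sxy = Σxy − (Σx)(Σy)/n = 279.1 − 375.9 = -96.8
b = Sxy/Sxx = -96.8/37.69 = -2.568321
a = ȳ − b·x̄ = 17.9 − (-2.568321)·5.25 = 31.383683
Set a + b·x = 12.8: x = (12.8 − 31.383683) / (-2.568321) = 7.235733

7.2357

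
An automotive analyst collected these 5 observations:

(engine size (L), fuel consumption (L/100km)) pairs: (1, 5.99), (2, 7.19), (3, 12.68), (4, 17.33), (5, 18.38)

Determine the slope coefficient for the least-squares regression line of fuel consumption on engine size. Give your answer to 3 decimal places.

n = 5, Σx = 15, Σy = 61.57, Σxy = 219.63, Σx² = 55
Sxx = Σx² − (Σx)²/n = 55 − 45 = 10
Sxy = Σxy − (Σx)(Σy)/n = 219.63 − 184.71 = 34.92
b = Sxy/Sxx = 34.92/10 = 3.492

3.492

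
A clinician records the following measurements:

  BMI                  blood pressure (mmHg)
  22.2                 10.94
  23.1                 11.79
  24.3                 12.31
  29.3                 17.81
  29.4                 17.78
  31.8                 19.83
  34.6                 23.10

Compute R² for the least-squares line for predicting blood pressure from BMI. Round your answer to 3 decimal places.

n = 7, Σx = 194.7, Σy = 113.56, Σxy = 3288.769, Σx² = 5548.19, Σy² = 1970.3872
Sxx = Σx² − (Σx)²/n = 5548.19 − 5415.441429 = 132.748571
Sxy = Σxy − (Σx)(Σy)/n = 3288.769 − 3158.590286 = 130.178714
Syy = Σy² − (Σy)²/n = 1970.3872 − 1842.267657 = 128.119543
R² = Sxy²/(Sxx·Syy) = (130.178714)²/(132.748571·128.119543) = 0.996402

0.996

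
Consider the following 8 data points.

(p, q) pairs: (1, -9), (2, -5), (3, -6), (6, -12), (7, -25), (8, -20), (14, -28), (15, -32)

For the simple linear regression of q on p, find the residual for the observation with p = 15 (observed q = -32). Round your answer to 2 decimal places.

n = 8, Σx = 56, Σy = -137, Σxy = -1316, Σx² = 584
Sxx = Σx² − (Σx)²/n = 584 − 392 = 192
Sxy = Σxy − (Σx)(Σy)/n = -1316 − (-959) = -357
b = Sxy/Sxx = -357/192 = -1.859375
a = ȳ − b·x̄ = -17.125 − (-1.859375)·7 = -4.109375
ŷ(15) = -4.109375 + (-1.859375)·15 = -32
residual = y − ŷ = -32 − (-32) = 0

0.00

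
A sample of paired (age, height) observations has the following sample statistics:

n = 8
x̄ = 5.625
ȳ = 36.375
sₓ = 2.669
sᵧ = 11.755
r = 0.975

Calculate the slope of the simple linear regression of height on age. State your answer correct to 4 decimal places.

4.2942

b = r · sᵧ/sₓ = 0.975 · 11.755/2.669 = 4.294164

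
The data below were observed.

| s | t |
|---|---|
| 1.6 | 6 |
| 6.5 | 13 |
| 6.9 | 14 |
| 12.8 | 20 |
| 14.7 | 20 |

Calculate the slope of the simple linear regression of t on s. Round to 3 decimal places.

n = 5, Σx = 42.5, Σy = 73, Σxy = 740.7, Σx² = 472.35
Sxx = Σx² − (Σx)²/n = 472.35 − 361.25 = 111.1
Sxy = Σxy − (Σx)(Σy)/n = 740.7 − 620.5 = 120.2
b = Sxy/Sxx = 120.2/111.1 = 1.081908

1.082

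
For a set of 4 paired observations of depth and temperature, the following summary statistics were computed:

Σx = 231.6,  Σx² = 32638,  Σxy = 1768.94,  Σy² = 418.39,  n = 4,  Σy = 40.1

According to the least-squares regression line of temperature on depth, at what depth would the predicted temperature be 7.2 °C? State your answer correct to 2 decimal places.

156.15

Sxx = Σx² − (Σx)²/n = 32638 − 13409.64 = 19228.36
Sxy = Σxy − (Σx)(Σy)/n = 1768.94 − 2321.79 = -552.85
b = Sxy/Sxx = -552.85/19228.36 = -0.028752
a = ȳ − b·x̄ = 10.025 − (-0.028752)·57.9 = 11.689729
Set a + b·x = 7.2: x = (7.2 − 11.689729) / (-0.028752) = 156.154711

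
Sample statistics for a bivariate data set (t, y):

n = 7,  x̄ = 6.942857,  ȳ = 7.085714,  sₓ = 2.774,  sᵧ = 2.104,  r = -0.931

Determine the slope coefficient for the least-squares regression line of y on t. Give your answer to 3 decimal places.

-0.706

b = r · sᵧ/sₓ = -0.931 · 2.104/2.774 = -0.706137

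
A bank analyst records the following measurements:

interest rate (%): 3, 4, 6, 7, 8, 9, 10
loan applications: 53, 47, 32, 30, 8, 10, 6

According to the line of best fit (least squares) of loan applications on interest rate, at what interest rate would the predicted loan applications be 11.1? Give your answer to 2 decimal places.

n = 7, Σx = 47, Σy = 186, Σxy = 963, Σx² = 355
Sxx = Σx² − (Σx)²/n = 355 − 315.571429 = 39.428571
Sxy = Σxy − (Σx)(Σy)/n = 963 − 1248.857143 = -285.857143
b = Sxy/Sxx = -285.857143/39.428571 = -7.25
a = ȳ − b·x̄ = 26.571429 − (-7.25)·6.714286 = 75.25
Set a + b·x = 11.1: x = (11.1 − 75.25) / (-7.25) = 8.848276

8.85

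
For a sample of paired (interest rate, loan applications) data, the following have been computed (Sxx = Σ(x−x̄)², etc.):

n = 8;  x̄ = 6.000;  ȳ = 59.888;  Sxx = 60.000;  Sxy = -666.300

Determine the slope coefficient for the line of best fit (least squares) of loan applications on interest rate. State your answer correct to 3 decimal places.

-11.105

b = Sxy/Sxx = -666.3/60 = -11.105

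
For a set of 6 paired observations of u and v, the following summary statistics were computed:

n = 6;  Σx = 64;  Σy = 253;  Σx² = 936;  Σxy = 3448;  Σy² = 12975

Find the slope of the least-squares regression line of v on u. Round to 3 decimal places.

2.958

Sxx = Σx² − (Σx)²/n = 936 − 682.666667 = 253.333333
Sxy = Σxy − (Σx)(Σy)/n = 3448 − 2698.666667 = 749.333333
b = Sxy/Sxx = 749.333333/253.333333 = 2.957895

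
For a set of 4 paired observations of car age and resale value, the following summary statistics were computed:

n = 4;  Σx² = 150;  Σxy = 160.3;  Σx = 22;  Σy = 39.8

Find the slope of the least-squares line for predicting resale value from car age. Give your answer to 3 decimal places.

Sxx = Σx² − (Σx)²/n = 150 − 121 = 29
Sxy = Σxy − (Σx)(Σy)/n = 160.3 − 218.9 = -58.6
b = Sxy/Sxx = -58.6/29 = -2.020690

-2.021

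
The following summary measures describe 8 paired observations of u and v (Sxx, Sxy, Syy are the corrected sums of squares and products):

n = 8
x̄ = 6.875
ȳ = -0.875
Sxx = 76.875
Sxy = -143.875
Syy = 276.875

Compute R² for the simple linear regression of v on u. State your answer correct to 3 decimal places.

R² = Sxy²/(Sxx·Syy) = (-143.875)²/(76.875·276.875) = 0.972527

0.973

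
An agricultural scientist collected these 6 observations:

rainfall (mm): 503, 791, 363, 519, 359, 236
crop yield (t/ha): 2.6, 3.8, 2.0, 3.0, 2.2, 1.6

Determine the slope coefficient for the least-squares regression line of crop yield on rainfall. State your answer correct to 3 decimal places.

n = 6, Σx = 2771, Σy = 15.2, Σxy = 7764, Σx² = 1464397
Sxx = Σx² − (Σx)²/n = 1464397 − 1279740.166667 = 184656.833333
Sxy = Σxy − (Σx)(Σy)/n = 7764 − 7019.866667 = 744.133333
b = Sxy/Sxx = 744.133333/184656.833333 = 0.004030

0.004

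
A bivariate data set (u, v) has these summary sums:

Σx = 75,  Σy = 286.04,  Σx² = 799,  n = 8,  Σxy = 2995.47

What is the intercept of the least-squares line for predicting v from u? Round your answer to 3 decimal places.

Sxx = Σx² − (Σx)²/n = 799 − 703.125 = 95.875
Sxy = Σxy − (Σx)(Σy)/n = 2995.47 − 2681.625 = 313.845
b = Sxy/Sxx = 313.845/95.875 = 3.273481
a = ȳ − b·x̄ = 35.755 − 3.273481·9.375 = 5.066115

5.066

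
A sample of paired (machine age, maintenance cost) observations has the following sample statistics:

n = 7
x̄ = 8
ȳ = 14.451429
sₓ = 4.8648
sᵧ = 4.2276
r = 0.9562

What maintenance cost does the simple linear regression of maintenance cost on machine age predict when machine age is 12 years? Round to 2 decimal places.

b = r · sᵧ/sₓ = 0.9562 · 4.2276/4.8648 = 0.830955
a = ȳ − b·x̄ = 14.451429 − 0.830955·8 = 7.803787
ŷ(12) = a + b·12 = 7.803787 + 0.830955·12 = 17.775250

17.78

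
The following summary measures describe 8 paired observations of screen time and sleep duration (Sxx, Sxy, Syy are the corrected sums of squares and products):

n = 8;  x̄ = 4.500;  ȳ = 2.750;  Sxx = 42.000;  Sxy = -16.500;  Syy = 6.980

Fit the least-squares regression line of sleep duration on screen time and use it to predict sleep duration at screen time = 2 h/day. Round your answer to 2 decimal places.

b = Sxy/Sxx = -16.5/42 = -0.392857
a = ȳ − b·x̄ = 2.75 − (-0.392857)·4.5 = 4.517857
ŷ(2) = a + b·2 = 4.517857 + (-0.392857)·2 = 3.732143

3.73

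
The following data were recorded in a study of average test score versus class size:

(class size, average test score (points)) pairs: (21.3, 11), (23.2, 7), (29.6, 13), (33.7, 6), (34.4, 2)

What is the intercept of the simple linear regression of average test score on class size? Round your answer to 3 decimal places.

19.071

n = 5, Σx = 142.2, Σy = 39, Σxy = 1052.5, Σx² = 4187.14
Sxx = Σx² − (Σx)²/n = 4187.14 − 4044.168 = 142.972
Sxy = Σxy − (Σx)(Σy)/n = 1052.5 − 1109.16 = -56.66
b = Sxy/Sxx = -56.66/142.972 = -0.396301
a = ȳ − b·x̄ = 7.8 − (-0.396301)·28.44 = 19.070811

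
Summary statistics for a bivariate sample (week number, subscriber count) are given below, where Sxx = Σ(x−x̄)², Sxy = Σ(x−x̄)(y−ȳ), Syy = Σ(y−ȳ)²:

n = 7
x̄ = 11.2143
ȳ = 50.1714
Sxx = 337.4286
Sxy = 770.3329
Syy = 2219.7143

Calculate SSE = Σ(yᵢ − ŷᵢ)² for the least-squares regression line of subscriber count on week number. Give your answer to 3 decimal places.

b = Sxy/Sxx = 770.3329/337.4286 = 2.282951
SSE = Syy − b·Sxy = 2219.7143 − 2.282951·770.3329 = 461.082172

461.082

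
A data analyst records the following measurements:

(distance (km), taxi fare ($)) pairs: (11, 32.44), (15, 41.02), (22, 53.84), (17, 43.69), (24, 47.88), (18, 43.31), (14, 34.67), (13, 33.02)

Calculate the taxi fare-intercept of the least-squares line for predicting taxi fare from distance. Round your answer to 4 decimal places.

15.1341

n = 8, Σx = 134, Σy = 329.87, Σxy = 5742.69, Σx² = 2384
Sxx = Σx² − (Σx)²/n = 2384 − 2244.5 = 139.5
Sxy = Σxy − (Σx)(Σy)/n = 5742.69 − 5525.3225 = 217.3675
b = Sxy/Sxx = 217.3675/139.5 = 1.558190
a = ȳ − b·x̄ = 41.23375 − 1.558190·16.75 = 15.134068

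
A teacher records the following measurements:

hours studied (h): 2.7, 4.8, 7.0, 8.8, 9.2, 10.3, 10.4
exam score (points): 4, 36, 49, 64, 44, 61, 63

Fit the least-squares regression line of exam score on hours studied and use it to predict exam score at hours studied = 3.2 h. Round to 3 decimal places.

n = 7, Σx = 53.2, Σy = 321, Σxy = 2778.1, Σx² = 455.66
Sxx = Σx² − (Σx)²/n = 455.66 − 404.32 = 51.34
Sxy = Σxy − (Σx)(Σy)/n = 2778.1 − 2439.6 = 338.5
b = Sxy/Sxx = 338.5/51.34 = 6.593300
a = ȳ − b·x̄ = 45.857143 − 6.593300·7.6 = -4.251934
ŷ(3.2) = a + b·3.2 = -4.251934 + 6.593300·3.2 = 16.846625

16.847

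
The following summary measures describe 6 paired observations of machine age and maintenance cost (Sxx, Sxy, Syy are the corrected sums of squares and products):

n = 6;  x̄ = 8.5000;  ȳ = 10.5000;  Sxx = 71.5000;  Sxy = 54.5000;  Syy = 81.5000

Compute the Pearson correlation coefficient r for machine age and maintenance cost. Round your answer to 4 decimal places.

r = Sxy/√(Sxx·Syy) = 54.5/√(5827.25) = 54.5/76.336426 = 0.713945

0.7139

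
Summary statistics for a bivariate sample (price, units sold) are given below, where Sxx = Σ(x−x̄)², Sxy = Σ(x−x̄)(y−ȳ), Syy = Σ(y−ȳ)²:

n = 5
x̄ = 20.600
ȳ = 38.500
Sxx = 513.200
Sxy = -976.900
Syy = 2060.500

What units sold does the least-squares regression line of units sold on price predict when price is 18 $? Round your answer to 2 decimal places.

b = Sxy/Sxx = -976.9/513.2 = -1.903546
a = ȳ − b·x̄ = 38.5 − (-1.903546)·20.6 = 77.713055
ŷ(18) = a + b·18 = 77.713055 + (-1.903546)·18 = 43.449221

43.45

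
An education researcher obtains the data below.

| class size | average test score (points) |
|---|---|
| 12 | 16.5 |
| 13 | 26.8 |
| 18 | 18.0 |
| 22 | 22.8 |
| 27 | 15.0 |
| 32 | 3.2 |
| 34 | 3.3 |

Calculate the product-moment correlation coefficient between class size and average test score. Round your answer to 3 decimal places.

-0.824

n = 7, Σx = 158, Σy = 105.6, Σxy = 1991.6, Σx² = 4030, Σy² = 2080.46
Sxx = Σx² − (Σx)²/n = 4030 − 3566.285714 = 463.714286
Sxy = Σxy − (Σx)(Σy)/n = 1991.6 − 2383.542857 = -391.942857
Syy = Σy² − (Σy)²/n = 2080.46 − 1593.051429 = 487.408571
r = Sxy/√(Sxx·Syy) = -391.942857/√(226018.317551) = -391.942857/475.413838 = -0.824425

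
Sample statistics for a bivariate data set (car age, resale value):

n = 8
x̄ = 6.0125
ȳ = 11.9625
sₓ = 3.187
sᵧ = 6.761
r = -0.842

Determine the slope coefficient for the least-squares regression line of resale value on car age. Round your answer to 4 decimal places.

b = r · sᵧ/sₓ = -0.842 · 6.761/3.187 = -1.786245

-1.7862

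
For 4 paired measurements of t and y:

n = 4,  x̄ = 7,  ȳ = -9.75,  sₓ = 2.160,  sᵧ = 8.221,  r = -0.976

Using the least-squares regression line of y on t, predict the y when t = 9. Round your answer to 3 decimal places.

-17.179

b = r · sᵧ/sₓ = -0.976 · 8.221/2.16 = -3.714674
a = ȳ − b·x̄ = -9.75 − (-3.714674)·7 = 16.252719
ŷ(9) = a + b·9 = 16.252719 + (-3.714674)·9 = -17.179348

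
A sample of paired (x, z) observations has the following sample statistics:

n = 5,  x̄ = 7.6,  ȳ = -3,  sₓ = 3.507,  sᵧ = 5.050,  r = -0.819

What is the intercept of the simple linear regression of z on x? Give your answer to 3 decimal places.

5.963

b = r · sᵧ/sₓ = -0.819 · 5.05/3.507 = -1.179341
a = ȳ − b·x̄ = -3 − (-1.179341)·7.6 = 5.962994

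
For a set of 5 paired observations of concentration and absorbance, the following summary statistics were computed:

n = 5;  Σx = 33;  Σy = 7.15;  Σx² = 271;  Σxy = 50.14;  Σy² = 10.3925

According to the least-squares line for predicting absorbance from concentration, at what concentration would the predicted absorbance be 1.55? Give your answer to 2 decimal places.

8.76

Sxx = Σx² − (Σx)²/n = 271 − 217.8 = 53.2
Sxy = Σxy − (Σx)(Σy)/n = 50.14 − 47.19 = 2.95
b = Sxy/Sxx = 2.95/53.2 = 0.055451
a = ȳ − b·x̄ = 1.43 − 0.055451·6.6 = 1.064023
Set a + b·x = 1.55: x = (1.55 − 1.064023) / 0.055451 = 8.764068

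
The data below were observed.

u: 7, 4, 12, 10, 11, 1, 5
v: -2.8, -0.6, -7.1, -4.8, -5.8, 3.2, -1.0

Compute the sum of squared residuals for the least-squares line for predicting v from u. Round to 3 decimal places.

n = 7, Σx = 50, Σy = -18.9, Σxy = -220.8, Σx² = 456, Σy² = 126.53
Sxx = Σx² − (Σx)²/n = 456 − 357.142857 = 98.857143
Sxy = Σxy − (Σx)(Σy)/n = -220.8 − (-135) = -85.8
Syy = Σy² − (Σy)²/n = 126.53 − 51.03 = 75.5
b = Sxy/Sxx = -85.8/98.857143 = -0.867919
SSE = Syy − b·Sxy = 75.5 − (-0.867919)·(-85.8) = 1.032543

1.033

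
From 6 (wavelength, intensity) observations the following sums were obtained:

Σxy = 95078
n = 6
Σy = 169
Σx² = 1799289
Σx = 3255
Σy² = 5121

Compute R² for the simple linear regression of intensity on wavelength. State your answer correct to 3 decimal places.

0.955

Sxx = Σx² − (Σx)²/n = 1799289 − 1765837.5 = 33451.5
Sxy = Σxy − (Σx)(Σy)/n = 95078 − 91682.5 = 3395.5
Syy = Σy² − (Σy)²/n = 5121 − 4760.166667 = 360.833333
R² = Sxy²/(Sxx·Syy) = (3395.5)²/(33451.5·360.833333) = 0.955180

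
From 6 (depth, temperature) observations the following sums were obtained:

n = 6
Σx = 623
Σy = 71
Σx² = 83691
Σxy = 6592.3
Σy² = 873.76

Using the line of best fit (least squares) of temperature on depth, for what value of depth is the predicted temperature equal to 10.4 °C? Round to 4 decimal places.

Sxx = Σx² − (Σx)²/n = 83691 − 64688.166667 = 19002.833333
Sxy = Σxy − (Σx)(Σy)/n = 6592.3 − 7372.166667 = -779.866667
b = Sxy/Sxx = -779.866667/19002.833333 = -0.041039
a = ȳ − b·x̄ = 11.833333 − (-0.041039)·103.833333 = 16.094601
Set a + b·x = 10.4: x = (10.4 − 16.094601) / (-0.041039) = 138.759040

138.7590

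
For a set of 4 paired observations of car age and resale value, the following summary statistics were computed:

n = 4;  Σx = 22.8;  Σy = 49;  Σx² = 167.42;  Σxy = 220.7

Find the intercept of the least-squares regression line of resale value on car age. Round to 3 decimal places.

21.167

Sxx = Σx² − (Σx)²/n = 167.42 − 129.96 = 37.46
Sxy = Σxy − (Σx)(Σy)/n = 220.7 − 279.3 = -58.6
b = Sxy/Sxx = -58.6/37.46 = -1.564335
a = ȳ − b·x̄ = 12.25 − (-1.564335)·5.7 = 21.166711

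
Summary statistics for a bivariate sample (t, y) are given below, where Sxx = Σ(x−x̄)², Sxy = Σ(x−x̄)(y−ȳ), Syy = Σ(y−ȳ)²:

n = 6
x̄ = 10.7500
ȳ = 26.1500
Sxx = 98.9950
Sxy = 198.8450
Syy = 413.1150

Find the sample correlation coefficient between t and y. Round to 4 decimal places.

r = Sxy/√(Sxx·Syy) = 198.845/√(40896.319425) = 198.845/202.228384 = 0.983269

0.9833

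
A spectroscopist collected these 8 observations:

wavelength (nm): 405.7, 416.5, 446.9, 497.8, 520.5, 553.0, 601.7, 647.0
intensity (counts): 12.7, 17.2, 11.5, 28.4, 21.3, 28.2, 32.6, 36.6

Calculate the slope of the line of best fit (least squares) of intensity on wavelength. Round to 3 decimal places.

0.099

n = 8, Σx = 4089.1, Σy = 188.5, Σxy = 101569.93, Σx² = 2142970.33
Sxx = Σx² − (Σx)²/n = 2142970.33 − 2090092.35125 = 52877.97875
Sxy = Σxy − (Σx)(Σy)/n = 101569.93 − 96349.41875 = 5220.51125
b = Sxy/Sxx = 5220.51125/52877.97875 = 0.098728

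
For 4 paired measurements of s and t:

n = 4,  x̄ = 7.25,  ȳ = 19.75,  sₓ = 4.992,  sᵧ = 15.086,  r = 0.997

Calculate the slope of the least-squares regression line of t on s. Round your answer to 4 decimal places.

b = r · sᵧ/sₓ = 0.997 · 15.086/4.992 = 3.012969

3.0130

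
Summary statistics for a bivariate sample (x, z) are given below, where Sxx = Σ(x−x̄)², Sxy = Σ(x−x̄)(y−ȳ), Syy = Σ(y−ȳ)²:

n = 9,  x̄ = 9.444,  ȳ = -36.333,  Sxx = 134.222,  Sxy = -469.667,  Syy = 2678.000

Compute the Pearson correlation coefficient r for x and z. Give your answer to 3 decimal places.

-0.783

r = Sxy/√(Sxx·Syy) = -469.667/√(359446.516) = -469.667/599.538586 = -0.783381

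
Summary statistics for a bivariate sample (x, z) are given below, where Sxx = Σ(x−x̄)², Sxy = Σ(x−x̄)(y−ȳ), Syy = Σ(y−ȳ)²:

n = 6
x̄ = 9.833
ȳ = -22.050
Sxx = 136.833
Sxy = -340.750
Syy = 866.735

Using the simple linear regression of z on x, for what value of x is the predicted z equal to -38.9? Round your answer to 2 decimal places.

16.60

b = Sxy/Sxx = -340.75/136.833 = -2.490262
a = ȳ − b·x̄ = -22.05 − (-2.490262)·9.833 = 2.436745
Set a + b·x = -38.9: x = (-38.9 − 2.436745) / (-2.490262) = 16.599357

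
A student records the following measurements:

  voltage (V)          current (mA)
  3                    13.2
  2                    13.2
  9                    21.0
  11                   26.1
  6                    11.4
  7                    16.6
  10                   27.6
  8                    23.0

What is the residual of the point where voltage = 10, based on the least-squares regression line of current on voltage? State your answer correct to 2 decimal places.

n = 8, Σx = 56, Σy = 152.1, Σxy = 1186.7, Σx² = 464
Sxx = Σx² − (Σx)²/n = 464 − 392 = 72
Sxy = Σxy − (Σx)(Σy)/n = 1186.7 − 1064.7 = 122
b = Sxy/Sxx = 122/72 = 1.694444
a = ȳ − b·x̄ = 19.0125 − 1.694444·7 = 7.151389
ŷ(10) = 7.151389 + 1.694444·10 = 24.095833
residual = y − ŷ = 27.6 − 24.095833 = 3.504167

3.50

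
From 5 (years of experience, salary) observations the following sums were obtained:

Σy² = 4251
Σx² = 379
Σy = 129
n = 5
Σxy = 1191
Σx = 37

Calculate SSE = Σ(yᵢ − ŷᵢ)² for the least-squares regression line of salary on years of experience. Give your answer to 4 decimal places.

Sxx = Σx² − (Σx)²/n = 379 − 273.8 = 105.2
Sxy = Σxy − (Σx)(Σy)/n = 1191 − 954.6 = 236.4
Syy = Σy² − (Σy)²/n = 4251 − 3328.2 = 922.8
b = Sxy/Sxx = 236.4/105.2 = 2.247148
SSE = Syy − b·Sxy = 922.8 − 2.247148·236.4 = 391.574144

391.5741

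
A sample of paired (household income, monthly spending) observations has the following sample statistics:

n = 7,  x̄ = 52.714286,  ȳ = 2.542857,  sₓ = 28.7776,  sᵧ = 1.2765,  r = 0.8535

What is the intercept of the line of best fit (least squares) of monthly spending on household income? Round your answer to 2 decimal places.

b = r · sᵧ/sₓ = 0.8535 · 1.2765/28.7776 = 0.037859
a = ȳ − b·x̄ = 2.542857 − 0.037859·52.714286 = 0.547144

0.55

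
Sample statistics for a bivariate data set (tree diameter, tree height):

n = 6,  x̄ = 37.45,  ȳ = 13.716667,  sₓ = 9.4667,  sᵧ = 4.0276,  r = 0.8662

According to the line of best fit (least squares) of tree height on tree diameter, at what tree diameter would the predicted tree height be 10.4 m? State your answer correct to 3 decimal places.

28.450

b = r · sᵧ/sₓ = 0.8662 · 4.0276/9.4667 = 0.368524
a = ȳ − b·x̄ = 13.716667 − 0.368524·37.45 = -0.084561
Set a + b·x = 10.4: x = (10.4 − (-0.084561)) / 0.368524 = 28.450135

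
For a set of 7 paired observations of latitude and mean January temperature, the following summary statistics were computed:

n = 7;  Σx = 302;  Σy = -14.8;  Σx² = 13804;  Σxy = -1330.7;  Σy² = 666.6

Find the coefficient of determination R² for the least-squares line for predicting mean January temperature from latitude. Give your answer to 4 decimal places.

0.9733

Sxx = Σx² − (Σx)²/n = 13804 − 13029.142857 = 774.857143
Sxy = Σxy − (Σx)(Σy)/n = -1330.7 − (-638.514286) = -692.185714
Syy = Σy² − (Σy)²/n = 666.6 − 31.291429 = 635.308571
R² = Sxy²/(Sxx·Syy) = (-692.185714)²/(774.857143·635.308571) = 0.973282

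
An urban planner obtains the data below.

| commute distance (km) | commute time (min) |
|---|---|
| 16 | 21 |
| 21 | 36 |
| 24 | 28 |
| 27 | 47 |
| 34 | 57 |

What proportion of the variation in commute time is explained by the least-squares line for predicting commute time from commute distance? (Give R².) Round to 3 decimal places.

n = 5, Σx = 122, Σy = 189, Σxy = 4971, Σx² = 3158, Σy² = 7979
Sxx = Σx² − (Σx)²/n = 3158 − 2976.8 = 181.2
Sxy = Σxy − (Σx)(Σy)/n = 4971 − 4611.6 = 359.4
Syy = Σy² − (Σy)²/n = 7979 − 7144.2 = 834.8
R² = Sxy²/(Sxx·Syy) = (359.4)²/(181.2·834.8) = 0.853917

0.854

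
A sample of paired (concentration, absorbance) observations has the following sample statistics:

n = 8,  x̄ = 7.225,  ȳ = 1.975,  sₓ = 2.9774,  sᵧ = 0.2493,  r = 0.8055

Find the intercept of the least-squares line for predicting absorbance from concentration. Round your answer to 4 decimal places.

1.4877

b = r · sᵧ/sₓ = 0.8055 · 0.2493/2.9774 = 0.067445
a = ȳ − b·x̄ = 1.975 − 0.067445·7.225 = 1.487709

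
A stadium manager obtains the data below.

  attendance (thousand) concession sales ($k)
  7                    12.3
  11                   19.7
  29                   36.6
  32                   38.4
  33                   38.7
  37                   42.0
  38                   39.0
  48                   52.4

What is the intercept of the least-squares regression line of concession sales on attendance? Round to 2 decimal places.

n = 8, Σx = 235, Σy = 279.1, Σxy = 9421.3, Σx² = 8241
Sxx = Σx² − (Σx)²/n = 8241 − 6903.125 = 1337.875
Sxy = Σxy − (Σx)(Σy)/n = 9421.3 − 8198.5625 = 1222.7375
b = Sxy/Sxx = 1222.7375/1337.875 = 0.913940
a = ȳ − b·x̄ = 34.8875 − 0.913940·29.375 = 8.040512

8.04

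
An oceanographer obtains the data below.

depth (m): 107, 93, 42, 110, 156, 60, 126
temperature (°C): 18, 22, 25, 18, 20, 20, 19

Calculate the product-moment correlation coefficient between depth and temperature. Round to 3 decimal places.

n = 7, Σx = 694, Σy = 142, Σxy = 13716, Σx² = 77774, Σy² = 2918
Sxx = Σx² − (Σx)²/n = 77774 − 68805.142857 = 8968.857143
Sxy = Σxy − (Σx)(Σy)/n = 13716 − 14078.285714 = -362.285714
Syy = Σy² − (Σy)²/n = 2918 − 2880.571429 = 37.428571
r = Sxy/√(Sxx·Syy) = -362.285714/√(335691.510204) = -362.285714/579.388911 = -0.625289

-0.625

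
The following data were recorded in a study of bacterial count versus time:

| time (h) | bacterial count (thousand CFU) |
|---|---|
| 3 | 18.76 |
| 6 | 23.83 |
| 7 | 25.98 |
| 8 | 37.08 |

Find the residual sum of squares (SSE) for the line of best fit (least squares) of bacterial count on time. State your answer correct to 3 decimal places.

n = 4, Σx = 24, Σy = 105.65, Σxy = 677.76, Σx² = 158, Σy² = 2969.6933
Sxx = Σx² − (Σx)²/n = 158 − 144 = 14
Sxy = Σxy − (Σx)(Σy)/n = 677.76 − 633.9 = 43.86
Syy = Σy² − (Σy)²/n = 2969.6933 − 2790.480625 = 179.212675
b = Sxy/Sxx = 43.86/14 = 3.132857
SSE = Syy − b·Sxy = 179.212675 − 3.132857·43.86 = 41.805561

41.806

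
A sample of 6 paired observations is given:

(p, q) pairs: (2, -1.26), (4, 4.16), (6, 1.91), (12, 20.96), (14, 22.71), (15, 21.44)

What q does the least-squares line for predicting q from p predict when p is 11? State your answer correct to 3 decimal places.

15.892

n = 6, Σx = 53, Σy = 69.92, Σxy = 916.64, Σx² = 621
Sxx = Σx² − (Σx)²/n = 621 − 468.166667 = 152.833333
Sxy = Σxy − (Σx)(Σy)/n = 916.64 − 617.626667 = 299.013333
b = Sxy/Sxx = 299.013333/152.833333 = 1.956467
a = ȳ − b·x̄ = 11.653333 − 1.956467·8.833333 = -5.628790
ŷ(11) = a + b·11 = -5.628790 + 1.956467·11 = 15.892345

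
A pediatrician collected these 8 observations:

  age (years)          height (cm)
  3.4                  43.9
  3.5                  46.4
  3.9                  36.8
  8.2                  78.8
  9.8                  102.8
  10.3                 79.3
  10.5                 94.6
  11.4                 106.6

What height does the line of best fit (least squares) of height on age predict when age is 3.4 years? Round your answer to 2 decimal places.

41.18

n = 8, Σx = 61, Σy = 589.2, Σxy = 5134.11, Σx² = 548.6
Sxx = Σx² − (Σx)²/n = 548.6 − 465.125 = 83.475
Sxy = Σxy − (Σx)(Σy)/n = 5134.11 − 4492.65 = 641.46
b = Sxy/Sxx = 641.46/83.475 = 7.684456
a = ȳ − b·x̄ = 73.65 − 7.684456·7.625 = 15.056020
ŷ(3.4) = a + b·3.4 = 15.056020 + 7.684456·3.4 = 41.183172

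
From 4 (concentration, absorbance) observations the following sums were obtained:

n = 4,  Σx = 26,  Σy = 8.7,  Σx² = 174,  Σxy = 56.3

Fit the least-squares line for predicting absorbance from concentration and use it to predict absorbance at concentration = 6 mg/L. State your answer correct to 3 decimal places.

2.200

Sxx = Σx² − (Σx)²/n = 174 − 169 = 5
Sxy = Σxy − (Σx)(Σy)/n = 56.3 − 56.55 = -0.25
b = Sxy/Sxx = -0.25/5 = -0.05
a = ȳ − b·x̄ = 2.175 − (-0.05)·6.5 = 2.5
ŷ(6) = a + b·6 = 2.5 + (-0.05)·6 = 2.2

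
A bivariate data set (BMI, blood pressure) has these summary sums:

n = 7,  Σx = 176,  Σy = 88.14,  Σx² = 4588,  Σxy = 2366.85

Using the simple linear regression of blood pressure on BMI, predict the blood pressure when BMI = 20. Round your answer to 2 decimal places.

7.83

Sxx = Σx² − (Σx)²/n = 4588 − 4425.142857 = 162.857143
Sxy = Σxy − (Σx)(Σy)/n = 2366.85 − 2216.091429 = 150.758571
b = Sxy/Sxx = 150.758571/162.857143 = 0.925711
a = ȳ − b·x̄ = 12.591429 − 0.925711·25.142857 = -10.683579
ŷ(20) = a + b·20 = -10.683579 + 0.925711·20 = 7.830632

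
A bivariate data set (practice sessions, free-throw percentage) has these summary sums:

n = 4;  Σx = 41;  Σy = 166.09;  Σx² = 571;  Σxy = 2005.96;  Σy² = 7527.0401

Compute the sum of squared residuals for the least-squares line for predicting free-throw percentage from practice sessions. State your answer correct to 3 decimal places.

Sxx = Σx² − (Σx)²/n = 571 − 420.25 = 150.75
Sxy = Σxy − (Σx)(Σy)/n = 2005.96 − 1702.4225 = 303.5375
Syy = Σy² − (Σy)²/n = 7527.0401 − 6896.472025 = 630.568075
b = Sxy/Sxx = 303.5375/150.75 = 2.013516
SSE = Syy − b·Sxy = 630.568075 − 2.013516·303.5375 = 19.390537

19.391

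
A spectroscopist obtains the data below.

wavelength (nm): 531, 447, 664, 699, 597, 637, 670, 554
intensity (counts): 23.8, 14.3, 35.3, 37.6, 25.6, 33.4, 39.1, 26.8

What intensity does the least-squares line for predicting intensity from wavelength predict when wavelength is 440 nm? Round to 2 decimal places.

14.14

n = 8, Σx = 4799, Σy = 235.9, Σxy = 146354.7, Σx² = 2929261
Sxx = Σx² − (Σx)²/n = 2929261 − 2878800.125 = 50460.875
Sxy = Σxy − (Σx)(Σy)/n = 146354.7 − 141510.5125 = 4844.1875
b = Sxy/Sxx = 4844.1875/50460.875 = 0.095999
a = ȳ − b·x̄ = 29.4875 − 0.095999·599.875 = -28.099828
ŷ(440) = a + b·440 = -28.099828 + 0.095999·440 = 14.139679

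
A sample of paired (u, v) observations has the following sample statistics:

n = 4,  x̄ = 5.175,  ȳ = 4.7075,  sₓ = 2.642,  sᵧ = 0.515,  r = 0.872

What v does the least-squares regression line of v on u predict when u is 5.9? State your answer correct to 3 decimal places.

b = r · sᵧ/sₓ = 0.872 · 0.515/2.642 = 0.169977
a = ȳ − b·x̄ = 4.7075 − 0.169977·5.175 = 3.827868
ŷ(5.9) = a + b·5.9 = 3.827868 + 0.169977·5.9 = 4.830734

4.831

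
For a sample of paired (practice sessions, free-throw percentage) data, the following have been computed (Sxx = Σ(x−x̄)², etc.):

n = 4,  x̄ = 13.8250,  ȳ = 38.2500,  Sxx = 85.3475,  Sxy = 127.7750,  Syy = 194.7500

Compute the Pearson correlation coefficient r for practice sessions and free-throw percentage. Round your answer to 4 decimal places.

r = Sxy/√(Sxx·Syy) = 127.775/√(16621.425625) = 127.775/128.924108 = 0.991087

0.9911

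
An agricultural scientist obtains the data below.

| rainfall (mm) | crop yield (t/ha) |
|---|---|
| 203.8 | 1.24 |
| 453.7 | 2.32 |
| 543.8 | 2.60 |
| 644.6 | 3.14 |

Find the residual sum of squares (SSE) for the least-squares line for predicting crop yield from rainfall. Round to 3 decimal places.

n = 4, Σx = 1845.9, Σy = 9.3, Σxy = 4743.22, Σx² = 958605.73, Σy² = 23.5396
Sxx = Σx² − (Σx)²/n = 958605.73 − 851836.7025 = 106769.0275
Sxy = Σxy − (Σx)(Σy)/n = 4743.22 − 4291.7175 = 451.5025
Syy = Σy² − (Σy)²/n = 23.5396 − 21.6225 = 1.9171
b = Sxy/Sxx = 451.5025/106769.0275 = 0.004229
SSE = Syy − b·Sxy = 1.9171 − 0.004229·451.5025 = 0.007796

0.008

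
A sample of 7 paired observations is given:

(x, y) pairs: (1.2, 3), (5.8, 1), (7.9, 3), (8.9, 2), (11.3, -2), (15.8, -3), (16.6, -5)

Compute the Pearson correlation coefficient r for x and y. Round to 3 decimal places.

-0.887

n = 7, Σx = 67.5, Σy = -1, Σxy = -102.1, Σx² = 829.59, Σy² = 61
Sxx = Σx² − (Σx)²/n = 829.59 − 650.892857 = 178.697143
Sxy = Σxy − (Σx)(Σy)/n = -102.1 − (-9.642857) = -92.457143
Syy = Σy² − (Σy)²/n = 61 − 0.142857 = 60.857143
r = Sxy/√(Sxx·Syy) = -92.457143/√(10874.997551) = -92.457143/104.283256 = -0.886596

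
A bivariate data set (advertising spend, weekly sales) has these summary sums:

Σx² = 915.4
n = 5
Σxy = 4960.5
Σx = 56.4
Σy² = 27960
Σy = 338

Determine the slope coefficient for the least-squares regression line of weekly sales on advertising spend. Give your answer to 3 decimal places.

Sxx = Σx² − (Σx)²/n = 915.4 − 636.192 = 279.208
Sxy = Σxy − (Σx)(Σy)/n = 4960.5 − 3812.64 = 1147.86
b = Sxy/Sxx = 1147.86/279.208 = 4.111129

4.111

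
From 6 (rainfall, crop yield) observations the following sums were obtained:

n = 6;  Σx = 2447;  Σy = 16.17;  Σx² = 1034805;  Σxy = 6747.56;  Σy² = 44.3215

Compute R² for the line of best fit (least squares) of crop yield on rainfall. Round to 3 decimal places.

0.854

Sxx = Σx² − (Σx)²/n = 1034805 − 997968.166667 = 36836.833333
Sxy = Σxy − (Σx)(Σy)/n = 6747.56 − 6594.665 = 152.895
Syy = Σy² − (Σy)²/n = 44.3215 − 43.57815 = 0.74335
R² = Sxy²/(Sxx·Syy) = (152.895)²/(36836.833333·0.74335) = 0.853711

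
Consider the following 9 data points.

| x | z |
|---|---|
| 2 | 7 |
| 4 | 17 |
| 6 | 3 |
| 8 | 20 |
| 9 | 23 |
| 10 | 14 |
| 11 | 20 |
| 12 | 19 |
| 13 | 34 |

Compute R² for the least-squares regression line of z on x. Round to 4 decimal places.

n = 9, Σx = 75, Σy = 157, Σxy = 1497, Σx² = 735, Σy² = 3389
Sxx = Σx² − (Σx)²/n = 735 − 625 = 110
Sxy = Σxy − (Σx)(Σy)/n = 1497 − 1308.333333 = 188.666667
Syy = Σy² − (Σy)²/n = 3389 − 2738.777778 = 650.222222
R² = Sxy²/(Sxx·Syy) = (188.666667)²/(110·650.222222) = 0.497664

0.4977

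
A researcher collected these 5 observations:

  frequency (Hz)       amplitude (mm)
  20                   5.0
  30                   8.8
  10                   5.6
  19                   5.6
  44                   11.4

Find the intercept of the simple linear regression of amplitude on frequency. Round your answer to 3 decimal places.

2.422

n = 5, Σx = 123, Σy = 36.4, Σxy = 1028, Σx² = 3697
Sxx = Σx² − (Σx)²/n = 3697 − 3025.8 = 671.2
Sxy = Σxy − (Σx)(Σy)/n = 1028 − 895.44 = 132.56
b = Sxy/Sxx = 132.56/671.2 = 0.197497
a = ȳ − b·x̄ = 7.28 − 0.197497·24.6 = 2.421573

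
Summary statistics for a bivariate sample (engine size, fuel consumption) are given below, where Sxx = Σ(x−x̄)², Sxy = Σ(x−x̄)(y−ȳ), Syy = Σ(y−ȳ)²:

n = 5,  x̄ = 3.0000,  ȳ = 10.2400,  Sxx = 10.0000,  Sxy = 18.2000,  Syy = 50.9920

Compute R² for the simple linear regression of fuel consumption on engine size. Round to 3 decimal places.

R² = Sxy²/(Sxx·Syy) = (18.2)²/(10·50.992) = 0.649592

0.650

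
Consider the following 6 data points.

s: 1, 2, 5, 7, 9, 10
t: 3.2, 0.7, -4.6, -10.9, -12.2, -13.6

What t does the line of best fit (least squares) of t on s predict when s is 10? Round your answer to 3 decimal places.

-14.507

n = 6, Σx = 34, Σy = -37.4, Σxy = -340.5, Σx² = 260
Sxx = Σx² − (Σx)²/n = 260 − 192.666667 = 67.333333
Sxy = Σxy − (Σx)(Σy)/n = -340.5 − (-211.933333) = -128.566667
b = Sxy/Sxx = -128.566667/67.333333 = -1.909406
a = ȳ − b·x̄ = -6.233333 − (-1.909406)·5.666667 = 4.586634
ŷ(10) = a + b·10 = 4.586634 + (-1.909406)·10 = -14.507426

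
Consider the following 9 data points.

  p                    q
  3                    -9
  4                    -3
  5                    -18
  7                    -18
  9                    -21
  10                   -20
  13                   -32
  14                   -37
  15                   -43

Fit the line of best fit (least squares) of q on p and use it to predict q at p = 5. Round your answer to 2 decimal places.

-11.65

n = 9, Σx = 80, Σy = -201, Σxy = -2223, Σx² = 870
Sxx = Σx² − (Σx)²/n = 870 − 711.111111 = 158.888889
Sxy = Σxy − (Σx)(Σy)/n = -2223 − (-1786.666667) = -436.333333
b = Sxy/Sxx = -436.333333/158.888889 = -2.746154
a = ȳ − b·x̄ = -22.333333 − (-2.746154)·8.888889 = 2.076923
ŷ(5) = a + b·5 = 2.076923 + (-2.746154)·5 = -11.653846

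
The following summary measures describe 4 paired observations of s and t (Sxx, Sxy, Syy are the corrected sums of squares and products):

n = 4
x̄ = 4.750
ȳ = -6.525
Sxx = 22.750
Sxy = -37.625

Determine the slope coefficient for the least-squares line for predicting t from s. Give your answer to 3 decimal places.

-1.654

b = Sxy/Sxx = -37.625/22.75 = -1.653846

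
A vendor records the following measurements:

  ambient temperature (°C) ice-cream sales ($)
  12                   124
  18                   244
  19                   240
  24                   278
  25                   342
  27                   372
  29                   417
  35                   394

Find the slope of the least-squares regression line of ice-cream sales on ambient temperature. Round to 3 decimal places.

12.863

n = 8, Σx = 189, Σy = 2411, Σxy = 61589, Σx² = 4825
Sxx = Σx² − (Σx)²/n = 4825 − 4465.125 = 359.875
Sxy = Σxy − (Σx)(Σy)/n = 61589 − 56959.875 = 4629.125
b = Sxy/Sxx = 4629.125/359.875 = 12.863147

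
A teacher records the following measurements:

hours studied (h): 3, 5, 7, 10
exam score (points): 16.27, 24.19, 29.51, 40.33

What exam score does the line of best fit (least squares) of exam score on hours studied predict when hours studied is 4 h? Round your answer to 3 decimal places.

n = 4, Σx = 25, Σy = 110.3, Σxy = 779.63, Σx² = 183
Sxx = Σx² − (Σx)²/n = 183 − 156.25 = 26.75
Sxy = Σxy − (Σx)(Σy)/n = 779.63 − 689.375 = 90.255
b = Sxy/Sxx = 90.255/26.75 = 3.374019
a = ȳ − b·x̄ = 27.575 − 3.374019·6.25 = 6.487383
ŷ(4) = a + b·4 = 6.487383 + 3.374019·4 = 19.983458

19.983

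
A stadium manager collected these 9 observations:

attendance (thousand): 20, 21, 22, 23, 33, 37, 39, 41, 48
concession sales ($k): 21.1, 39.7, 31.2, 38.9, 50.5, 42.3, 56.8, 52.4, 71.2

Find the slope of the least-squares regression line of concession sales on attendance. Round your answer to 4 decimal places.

1.2824

n = 9, Σx = 284, Σy = 404.1, Σxy = 13849.6, Σx² = 9818
Sxx = Σx² − (Σx)²/n = 9818 − 8961.777778 = 856.222222
Sxy = Σxy − (Σx)(Σy)/n = 13849.6 − 12751.6 = 1098
b = Sxy/Sxx = 1098/856.222222 = 1.282377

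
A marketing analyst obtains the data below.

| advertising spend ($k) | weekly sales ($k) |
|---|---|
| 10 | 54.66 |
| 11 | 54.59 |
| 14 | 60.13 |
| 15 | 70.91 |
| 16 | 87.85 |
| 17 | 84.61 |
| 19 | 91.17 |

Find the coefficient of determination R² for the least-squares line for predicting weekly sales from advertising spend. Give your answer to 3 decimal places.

0.869

n = 7, Σx = 102, Σy = 503.92, Σxy = 7628.76, Σx² = 1548, Σy² = 37800.0722
Sxx = Σx² − (Σx)²/n = 1548 − 1486.285714 = 61.714286
Sxy = Σxy − (Σx)(Σy)/n = 7628.76 − 7342.834286 = 285.925714
Syy = Σy² − (Σy)²/n = 37800.0722 − 36276.480914 = 1523.591286
R² = Sxy²/(Sxx·Syy) = (285.925714)²/(61.714286·1523.591286) = 0.869465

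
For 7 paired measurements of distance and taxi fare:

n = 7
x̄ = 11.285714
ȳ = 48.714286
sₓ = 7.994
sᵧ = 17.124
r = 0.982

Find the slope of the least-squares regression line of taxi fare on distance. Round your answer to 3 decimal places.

2.104

b = r · sᵧ/sₓ = 0.982 · 17.124/7.994 = 2.103549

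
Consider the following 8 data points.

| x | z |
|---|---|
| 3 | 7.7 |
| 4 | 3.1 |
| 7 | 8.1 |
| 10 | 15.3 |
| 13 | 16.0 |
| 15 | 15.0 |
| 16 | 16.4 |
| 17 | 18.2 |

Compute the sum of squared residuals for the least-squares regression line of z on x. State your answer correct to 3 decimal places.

n = 8, Σx = 85, Σy = 99.8, Σxy = 1250, Σx² = 1113, Σy² = 1449.8
Sxx = Σx² − (Σx)²/n = 1113 − 903.125 = 209.875
Sxy = Σxy − (Σx)(Σy)/n = 1250 − 1060.375 = 189.625
Syy = Σy² − (Σy)²/n = 1449.8 − 1245.005 = 204.795
b = Sxy/Sxx = 189.625/209.875 = 0.903514
SSE = Syy − b·Sxy = 204.795 − 0.903514·189.625 = 33.466158

33.466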